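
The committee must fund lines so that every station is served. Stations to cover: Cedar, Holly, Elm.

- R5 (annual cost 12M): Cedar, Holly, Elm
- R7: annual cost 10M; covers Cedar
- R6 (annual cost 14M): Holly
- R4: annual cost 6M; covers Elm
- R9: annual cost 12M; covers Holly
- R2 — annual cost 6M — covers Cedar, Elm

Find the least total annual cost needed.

R5 alone covers Cedar, Holly, Elm — every station.
Total annual cost: 12.

12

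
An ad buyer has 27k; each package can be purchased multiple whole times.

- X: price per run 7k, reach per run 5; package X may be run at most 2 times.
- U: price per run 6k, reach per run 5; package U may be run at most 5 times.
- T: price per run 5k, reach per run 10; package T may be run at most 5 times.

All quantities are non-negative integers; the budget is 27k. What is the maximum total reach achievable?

This is a bounded integer knapsack.
T has the best ratio (10/5); taking only T gives at most 5×10 = 50 (stopped by the price limit).
Optimal: 5×T: price 25 ≤ 27, reach 5·10 = 50.

50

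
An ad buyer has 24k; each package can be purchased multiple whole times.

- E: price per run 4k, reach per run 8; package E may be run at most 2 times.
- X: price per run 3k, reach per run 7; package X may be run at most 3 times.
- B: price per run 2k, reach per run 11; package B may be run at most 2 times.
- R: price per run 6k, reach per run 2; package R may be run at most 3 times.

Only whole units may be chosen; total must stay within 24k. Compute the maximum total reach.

This is a bounded integer knapsack.
2×E, 3×X, and 2×B: price 21 ≤ 24, reach 2·8 + 3·7 + 2·11 = 59.
2×E, 2×X, 2×B, and 1×R: price 24 ≤ 24, reach 2·8 + 2·7 + 2·11 + 1·2 = 54.
Best is 59.

59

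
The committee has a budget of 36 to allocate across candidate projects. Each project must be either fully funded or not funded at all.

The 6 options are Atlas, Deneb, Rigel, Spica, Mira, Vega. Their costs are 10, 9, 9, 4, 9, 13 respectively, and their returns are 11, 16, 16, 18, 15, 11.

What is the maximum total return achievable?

Treat it as a binary knapsack problem.
Allowing fractional choices, the relaxed optimum would be about 70.5, but projects are indivisible.
Atlas + Deneb + Rigel + Spica: cost 10 + 9 + 9 + 4 = 32 ≤ 36, return 11 + 16 + 16 + 18 = 61.
Deneb + Rigel + Spica + Vega: cost 9 + 9 + 4 + 13 = 35 ≤ 36, return 16 + 16 + 18 + 11 = 61.
Deneb + Rigel + Spica + Mira: cost 9 + 9 + 4 + 9 = 31 ≤ 36, return 16 + 16 + 18 + 15 = 65.
Best is Deneb, Rigel, Spica, and Mira with total return 65.

65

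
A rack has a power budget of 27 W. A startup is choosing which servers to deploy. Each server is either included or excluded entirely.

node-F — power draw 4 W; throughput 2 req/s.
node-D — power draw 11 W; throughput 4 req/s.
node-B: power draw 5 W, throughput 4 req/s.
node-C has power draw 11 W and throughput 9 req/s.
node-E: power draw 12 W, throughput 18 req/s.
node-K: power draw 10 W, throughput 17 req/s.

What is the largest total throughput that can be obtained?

39

node-F + node-E + node-K: power draw 4 + 12 + 10 = 26 ≤ 27, throughput 2 + 18 + 17 = 37.
node-B + node-E + node-K: power draw 5 + 12 + 10 = 27 ≤ 27, throughput 4 + 18 + 17 = 39.
node-E + node-K: power draw 12 + 10 = 22 ≤ 27, throughput 18 + 17 = 35.
Best is node-B, node-E, and node-K with total throughput 39.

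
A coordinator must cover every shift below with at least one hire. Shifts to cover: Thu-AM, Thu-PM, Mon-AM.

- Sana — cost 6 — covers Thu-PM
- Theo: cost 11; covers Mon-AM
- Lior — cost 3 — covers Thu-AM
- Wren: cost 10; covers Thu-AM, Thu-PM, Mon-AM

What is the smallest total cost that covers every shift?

10

This is a weighted set-cover instance.
Wren alone covers Thu-AM, Thu-PM, Mon-AM — every shift.
Total cost: 10.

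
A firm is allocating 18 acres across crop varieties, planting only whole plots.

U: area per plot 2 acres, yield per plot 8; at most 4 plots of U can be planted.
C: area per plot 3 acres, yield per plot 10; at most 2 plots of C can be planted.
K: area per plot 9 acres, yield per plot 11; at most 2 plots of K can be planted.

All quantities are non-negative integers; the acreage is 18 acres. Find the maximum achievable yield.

52

3×U, 1×C, and 1×K: area 18 ≤ 18, yield 3·8 + 1·10 + 1·11 = 45.
4×U and 2×C: area 14 ≤ 18, yield 4·8 + 2·10 = 52.
Best is 52.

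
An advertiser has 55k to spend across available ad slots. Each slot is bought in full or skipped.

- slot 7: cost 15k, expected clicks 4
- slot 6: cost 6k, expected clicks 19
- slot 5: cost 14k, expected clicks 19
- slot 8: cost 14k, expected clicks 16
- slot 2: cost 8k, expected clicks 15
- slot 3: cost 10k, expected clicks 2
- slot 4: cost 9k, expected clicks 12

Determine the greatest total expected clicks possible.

Take slot 6, slot 5, slot 8, slot 2, and slot 4: cost 6 + 14 + 14 + 8 + 9 = 51 ≤ 55, expected clicks 19 + 19 + 16 + 15 + 12 = 81.
No other feasible combination does better.

81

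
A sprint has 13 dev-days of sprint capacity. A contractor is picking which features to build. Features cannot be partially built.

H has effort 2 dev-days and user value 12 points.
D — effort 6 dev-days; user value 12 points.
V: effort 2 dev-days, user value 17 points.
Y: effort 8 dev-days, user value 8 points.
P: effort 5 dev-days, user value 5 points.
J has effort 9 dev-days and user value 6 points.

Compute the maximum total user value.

41

Allowing fractional choices, the relaxed optimum would be about 44.0, but features are indivisible.
H + V + Y: effort 2 + 2 + 8 = 12 ≤ 13, user value 12 + 17 + 8 = 37.
H + D + V: effort 2 + 6 + 2 = 10 ≤ 13, user value 12 + 12 + 17 = 41.
Best is H, D, and V with total user value 41.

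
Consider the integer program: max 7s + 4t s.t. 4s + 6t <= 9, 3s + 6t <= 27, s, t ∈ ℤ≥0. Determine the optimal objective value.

(s,t)=(2,0): 4·2+6·0=8≤9, 3·2+6·0=6≤27, objective 14.
(s,t)=(1,0): 4·1+6·0=4≤9, 3·1+6·0=3≤27, objective 7.
Maximum is 14 at (s,t)=(2,0).

14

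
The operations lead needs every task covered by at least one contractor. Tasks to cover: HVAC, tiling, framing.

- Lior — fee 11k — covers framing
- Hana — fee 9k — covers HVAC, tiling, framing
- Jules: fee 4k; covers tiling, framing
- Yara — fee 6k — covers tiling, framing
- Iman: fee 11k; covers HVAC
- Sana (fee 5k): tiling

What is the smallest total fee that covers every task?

This is an integer covering problem.
The greedy cost-per-new-task heuristic would pick Jules and Hana for 13, but a cheaper cover exists.
Hana alone covers HVAC, tiling, framing — every task.
Total fee: 9.
No cover costs less than 9.

9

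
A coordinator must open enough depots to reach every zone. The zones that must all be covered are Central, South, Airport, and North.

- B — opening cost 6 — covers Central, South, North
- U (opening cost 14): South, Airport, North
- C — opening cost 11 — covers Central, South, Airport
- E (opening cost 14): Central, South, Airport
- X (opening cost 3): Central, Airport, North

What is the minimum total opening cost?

9

Choose B and X: together they cover Central, South, Airport, North — every zone.
Total opening cost: 6 + 3 = 9.
No cover costs less than 9.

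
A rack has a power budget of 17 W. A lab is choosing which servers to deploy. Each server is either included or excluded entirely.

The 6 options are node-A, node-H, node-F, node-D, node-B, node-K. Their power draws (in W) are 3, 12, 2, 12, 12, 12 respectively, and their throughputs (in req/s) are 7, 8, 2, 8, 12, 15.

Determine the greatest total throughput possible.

This is a 0-1 knapsack instance.
Take node-A, node-F, and node-K: power draw 3 + 2 + 12 = 17 ≤ 17, throughput 7 + 2 + 15 = 24.
No other feasible combination does better.

24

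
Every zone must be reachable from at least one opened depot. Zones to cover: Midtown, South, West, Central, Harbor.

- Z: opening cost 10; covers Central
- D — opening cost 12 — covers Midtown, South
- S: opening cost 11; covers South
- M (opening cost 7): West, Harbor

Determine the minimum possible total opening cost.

29

Choose Z, D, and M: together they cover Midtown, South, West, Central, Harbor — every zone.
Total opening cost: 10 + 12 + 7 = 29.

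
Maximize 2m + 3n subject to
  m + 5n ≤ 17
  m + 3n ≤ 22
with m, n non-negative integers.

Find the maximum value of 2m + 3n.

34

(m,n)=(17,0): 1·17+5·0=17≤17, 1·17+3·0=17≤22, objective 34.
(m,n)=(16,0): 1·16+5·0=16≤17, 1·16+3·0=16≤22, objective 32.
Maximum is 34 at (m,n)=(17,0).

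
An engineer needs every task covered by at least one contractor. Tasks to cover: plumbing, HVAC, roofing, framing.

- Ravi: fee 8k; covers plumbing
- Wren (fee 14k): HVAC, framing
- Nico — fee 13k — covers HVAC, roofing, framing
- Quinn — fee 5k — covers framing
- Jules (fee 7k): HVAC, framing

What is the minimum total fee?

The greedy cost-per-new-task heuristic would pick Jules, Ravi, and Nico for 28, but a cheaper cover exists.
Choose Ravi and Nico: together they cover plumbing, HVAC, roofing, framing — every task.
Total fee: 8 + 13 = 21.
No cover costs less than 21.

21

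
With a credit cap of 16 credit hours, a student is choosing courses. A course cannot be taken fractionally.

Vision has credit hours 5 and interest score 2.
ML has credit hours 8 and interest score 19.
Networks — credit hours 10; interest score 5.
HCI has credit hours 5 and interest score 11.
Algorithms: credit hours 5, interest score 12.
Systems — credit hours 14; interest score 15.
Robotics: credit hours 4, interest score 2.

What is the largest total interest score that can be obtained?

31

HCI + Algorithms + Robotics: credit hours 5 + 5 + 4 = 14 ≤ 16, interest score 11 + 12 + 2 = 25.
ML + HCI: credit hours 8 + 5 = 13 ≤ 16, interest score 19 + 11 = 30.
ML + Algorithms: credit hours 8 + 5 = 13 ≤ 16, interest score 19 + 12 = 31.
Best is ML and Algorithms with total interest score 31.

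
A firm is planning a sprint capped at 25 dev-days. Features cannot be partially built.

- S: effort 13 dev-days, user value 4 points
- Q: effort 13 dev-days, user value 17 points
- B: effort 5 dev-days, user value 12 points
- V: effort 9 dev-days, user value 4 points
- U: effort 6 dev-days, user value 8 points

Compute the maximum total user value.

This is an integer program with binary decision variables.
Allowing fractional choices, the relaxed optimum would be about 37.4, but features are indivisible.
Q + U: effort 13 + 6 = 19 ≤ 25, user value 17 + 8 = 25.
Q + B: effort 13 + 5 = 18 ≤ 25, user value 17 + 12 = 29.
Q + B + U: effort 13 + 5 + 6 = 24 ≤ 25, user value 17 + 12 + 8 = 37.
Best is Q, B, and U with total user value 37.

37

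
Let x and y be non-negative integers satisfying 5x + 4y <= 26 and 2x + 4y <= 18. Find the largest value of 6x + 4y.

Relaxing integrality, the LP optimum is 31.20 at (x,y) = (5.2, 0), which is not an integer point.
(x,y)=(5,0): 5·5+4·0=25≤26, 2·5+4·0=10≤18, objective 30.
(x,y)=(4,1): 5·4+4·1=24≤26, 2·4+4·1=12≤18, objective 28.
(x,y)=(4,0): 5·4+4·0=20≤26, 2·4+4·0=8≤18, objective 24.
No feasible integer point exceeds 30.

30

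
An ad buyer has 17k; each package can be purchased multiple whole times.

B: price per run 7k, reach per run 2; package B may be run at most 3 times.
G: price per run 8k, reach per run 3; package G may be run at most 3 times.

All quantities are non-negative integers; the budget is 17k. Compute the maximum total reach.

1×B and 1×G: price 15 ≤ 17, reach 1·2 + 1·3 = 5.
2×G: price 16 ≤ 17, reach 2·3 = 6.
Best is 6.

6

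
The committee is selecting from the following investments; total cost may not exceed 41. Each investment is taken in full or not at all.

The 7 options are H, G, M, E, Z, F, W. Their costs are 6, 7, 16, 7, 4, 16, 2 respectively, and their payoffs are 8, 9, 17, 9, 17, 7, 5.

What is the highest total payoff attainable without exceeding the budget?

Allowing fractional choices, the relaxed optimum would be about 63.9, but investments are indivisible.
G + M + E + Z + W: cost 7 + 16 + 7 + 4 + 2 = 36 ≤ 41, payoff 9 + 17 + 9 + 17 + 5 = 57.
H + G + M + E + Z: cost 6 + 7 + 16 + 7 + 4 = 40 ≤ 41, payoff 8 + 9 + 17 + 9 + 17 = 60.
Best is H, G, M, E, and Z with total payoff 60.

60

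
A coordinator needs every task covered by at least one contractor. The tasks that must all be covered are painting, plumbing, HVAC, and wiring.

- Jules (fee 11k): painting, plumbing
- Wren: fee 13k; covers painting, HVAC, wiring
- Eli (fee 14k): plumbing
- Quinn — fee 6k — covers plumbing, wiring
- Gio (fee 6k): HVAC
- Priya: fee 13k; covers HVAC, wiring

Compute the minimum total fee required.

Choose Wren and Quinn: together they cover painting, plumbing, HVAC, wiring — every task.
Total fee: 13 + 6 = 19.

19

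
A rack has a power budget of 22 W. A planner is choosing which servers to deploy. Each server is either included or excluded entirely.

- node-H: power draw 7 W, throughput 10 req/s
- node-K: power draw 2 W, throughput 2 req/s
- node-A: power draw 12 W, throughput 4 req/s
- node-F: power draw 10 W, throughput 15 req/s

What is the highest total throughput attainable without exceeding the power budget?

This is an integer program with binary decision variables.
Allowing fractional choices, the relaxed optimum would be about 28.0, but servers are indivisible.
node-H + node-K + node-F: power draw 7 + 2 + 10 = 19 ≤ 22, throughput 10 + 2 + 15 = 27.
node-H + node-F: power draw 7 + 10 = 17 ≤ 22, throughput 10 + 15 = 25.
Best is node-H, node-K, and node-F with total throughput 27.

27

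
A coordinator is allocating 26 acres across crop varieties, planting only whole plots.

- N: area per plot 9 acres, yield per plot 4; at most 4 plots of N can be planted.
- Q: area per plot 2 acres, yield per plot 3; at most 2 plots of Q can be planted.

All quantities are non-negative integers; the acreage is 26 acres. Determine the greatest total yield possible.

Q has the best ratio (3/2); taking only Q gives at most 2×3 = 6 (stopped by the supply cap of 2).
Mixing does better — 2×N and 2×Q: area 22 ≤ 26, yield 2·4 + 2·3 = 14.

14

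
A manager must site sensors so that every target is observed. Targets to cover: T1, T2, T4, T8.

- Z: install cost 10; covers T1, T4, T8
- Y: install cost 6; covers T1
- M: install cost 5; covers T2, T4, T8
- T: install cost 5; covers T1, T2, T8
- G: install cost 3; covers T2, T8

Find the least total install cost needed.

10

The greedy cost-per-new-target heuristic would pick G and Z for 13, but a cheaper cover exists.
Choose M and T: together they cover T1, T2, T4, T8 — every target.
Total install cost: 5 + 5 = 10.
No cover costs less than 10.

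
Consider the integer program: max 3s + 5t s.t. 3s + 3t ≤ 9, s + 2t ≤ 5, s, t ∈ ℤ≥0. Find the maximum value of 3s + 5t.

(s,t)=(1,2) is feasible, giving 13.
(s,t)=(2,1) is feasible, giving 11.
(s,t)=(0,2) is feasible, giving 10.
The best lattice point is (1,2), giving 13.

13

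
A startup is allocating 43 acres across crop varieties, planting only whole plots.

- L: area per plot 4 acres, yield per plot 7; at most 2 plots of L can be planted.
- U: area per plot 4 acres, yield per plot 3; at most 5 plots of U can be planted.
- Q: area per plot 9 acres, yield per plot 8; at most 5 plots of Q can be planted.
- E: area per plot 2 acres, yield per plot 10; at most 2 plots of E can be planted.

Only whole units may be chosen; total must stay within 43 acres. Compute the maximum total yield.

61

This is a bounded integer knapsack.
2×L, 3×U, 2×Q, and 2×E: area 42 ≤ 43, yield 2·7 + 3·3 + 2·8 + 2·10 = 59.
2×L, 1×U, 3×Q, and 2×E: area 43 ≤ 43, yield 2·7 + 1·3 + 3·8 + 2·10 = 61.
Best is 61.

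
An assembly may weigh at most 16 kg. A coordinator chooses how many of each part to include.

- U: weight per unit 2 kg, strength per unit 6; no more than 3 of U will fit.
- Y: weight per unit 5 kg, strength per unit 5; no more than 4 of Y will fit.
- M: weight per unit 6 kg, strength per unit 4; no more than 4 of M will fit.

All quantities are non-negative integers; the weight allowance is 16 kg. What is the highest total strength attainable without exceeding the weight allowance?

U has the best ratio (6/2); taking only U gives at most 3×6 = 18 (stopped by the supply cap of 3).
Mixing does better — 3×U and 2×Y: weight 16 ≤ 16, strength 3·6 + 2·5 = 28.

28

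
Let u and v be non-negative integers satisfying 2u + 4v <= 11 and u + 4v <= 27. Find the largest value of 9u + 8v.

45

(u,v)=(5,0): 2·5+4·0=10≤11, 1·5+4·0=5≤27, objective 45.
(u,v)=(4,0): 2·4+4·0=8≤11, 1·4+4·0=4≤27, objective 36.
No feasible integer point exceeds 45.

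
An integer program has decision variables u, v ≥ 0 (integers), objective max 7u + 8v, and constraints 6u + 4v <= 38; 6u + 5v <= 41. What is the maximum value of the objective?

64

(u,v)=(0,8): 6·0+4·8=32≤38, 6·0+5·8=40≤41, objective 64.
(u,v)=(1,7): 6·1+4·7=34≤38, 6·1+5·7=41≤41, objective 63.
The best lattice point is (0,8), giving 64.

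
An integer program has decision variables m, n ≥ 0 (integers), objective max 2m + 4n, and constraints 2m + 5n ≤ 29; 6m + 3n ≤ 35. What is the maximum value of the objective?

24

(m,n)=(2,5) is feasible, giving 24.
(m,n)=(3,4) is feasible, giving 22.
No feasible integer point exceeds 24.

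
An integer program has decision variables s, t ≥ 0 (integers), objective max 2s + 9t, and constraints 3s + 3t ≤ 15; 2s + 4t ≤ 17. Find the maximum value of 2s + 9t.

36

(s,t)=(0,4): 3·0+3·4=12≤15, 2·0+4·4=16≤17, objective 36.
(s,t)=(1,3): 3·1+3·3=12≤15, 2·1+4·3=14≤17, objective 29.
(s,t)=(0,3): 3·0+3·3=9≤15, 2·0+4·3=12≤17, objective 27.
Maximum is 36 at (s,t)=(0,4).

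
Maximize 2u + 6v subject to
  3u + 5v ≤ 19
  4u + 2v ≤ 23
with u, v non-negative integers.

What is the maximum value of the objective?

20

Relaxing integrality, the LP optimum is 22.80 at (u,v) = (0, 3.8), which is not an integer point.
(u,v)=(1,3): 3·1+5·3=18≤19, 4·1+2·3=10≤23, objective 20.
(u,v)=(0,3): 3·0+5·3=15≤19, 4·0+2·3=6≤23, objective 18.
(u,v)=(2,2): 3·2+5·2=16≤19, 4·2+2·2=12≤23, objective 16.
(u,v)=(1,2): 3·1+5·2=13≤19, 4·1+2·2=8≤23, objective 14.
No feasible integer point exceeds 20.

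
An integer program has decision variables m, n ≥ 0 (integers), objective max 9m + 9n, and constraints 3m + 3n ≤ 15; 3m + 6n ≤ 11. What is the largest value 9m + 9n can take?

(m,n)=(3,0): 3·3+3·0=9≤15, 3·3+6·0=9≤11, objective 27.
(m,n)=(2,0): 3·2+3·0=6≤15, 3·2+6·0=6≤11, objective 18.
No feasible integer point exceeds 27.

27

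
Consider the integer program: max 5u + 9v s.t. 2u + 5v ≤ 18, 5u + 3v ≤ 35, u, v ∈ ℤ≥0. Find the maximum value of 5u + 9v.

The continuous relaxation peaks at (6.37, 1.05) with value 41.32; rounding to a feasible lattice point costs some objective.
(u,v)=(6,1): 2·6+5·1=17≤18, 5·6+3·1=33≤35, objective 39.
(u,v)=(7,0): 2·7+5·0=14≤18, 5·7+3·0=35≤35, objective 35.
No feasible integer point exceeds 39.

39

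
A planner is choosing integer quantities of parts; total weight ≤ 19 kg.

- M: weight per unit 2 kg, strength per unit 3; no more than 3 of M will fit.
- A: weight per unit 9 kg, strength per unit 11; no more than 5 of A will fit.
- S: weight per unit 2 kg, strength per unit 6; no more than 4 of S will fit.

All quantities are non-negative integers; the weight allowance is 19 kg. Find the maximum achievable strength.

38

Take 1×M, 1×A, and 4×S: weight 19 ≤ 19, strength 1·3 + 1·11 + 4·6 = 38.
S has the best ratio (6/2) and is taken to its limit of 4; remaining capacity is filled optimally with the others.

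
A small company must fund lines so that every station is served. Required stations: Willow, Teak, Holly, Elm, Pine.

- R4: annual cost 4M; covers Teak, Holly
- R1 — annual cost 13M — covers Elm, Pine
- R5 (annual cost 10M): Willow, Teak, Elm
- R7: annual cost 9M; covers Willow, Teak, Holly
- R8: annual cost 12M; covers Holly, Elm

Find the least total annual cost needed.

This is an integer covering problem.
Choose R1 and R7: together they cover Willow, Teak, Holly, Elm, Pine — every station.
Total annual cost: 13 + 9 = 22.

22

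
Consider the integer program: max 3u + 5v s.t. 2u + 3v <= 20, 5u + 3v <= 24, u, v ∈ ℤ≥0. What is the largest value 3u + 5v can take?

33

(u,v)=(1,6): 2·1+3·6=20≤20, 5·1+3·6=23≤24, objective 33.
(u,v)=(0,6): 2·0+3·6=18≤20, 5·0+3·6=18≤24, objective 30.
(u,v)=(1,5): 2·1+3·5=17≤20, 5·1+3·5=20≤24, objective 28.
The best lattice point is (1,6), giving 33.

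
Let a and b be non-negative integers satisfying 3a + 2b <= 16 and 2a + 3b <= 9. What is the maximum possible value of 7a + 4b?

28

(a,b)=(4,0): 3·4+2·0=12≤16, 2·4+3·0=8≤9, objective 28.
(a,b)=(3,1): 3·3+2·1=11≤16, 2·3+3·1=9≤9, objective 25.
(a,b)=(3,0): 3·3+2·0=9≤16, 2·3+3·0=6≤9, objective 21.
Maximum is 28 at (a,b)=(4,0).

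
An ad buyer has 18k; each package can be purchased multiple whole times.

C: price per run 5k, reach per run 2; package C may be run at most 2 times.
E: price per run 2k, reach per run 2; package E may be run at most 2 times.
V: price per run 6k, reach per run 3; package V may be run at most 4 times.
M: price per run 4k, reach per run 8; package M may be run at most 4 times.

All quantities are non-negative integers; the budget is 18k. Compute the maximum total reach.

34

1×E and 4×M: price 18 ≤ 18, reach 1·2 + 4·8 = 34.
4×M: price 16 ≤ 18, reach 4·8 = 32.
Best is 34.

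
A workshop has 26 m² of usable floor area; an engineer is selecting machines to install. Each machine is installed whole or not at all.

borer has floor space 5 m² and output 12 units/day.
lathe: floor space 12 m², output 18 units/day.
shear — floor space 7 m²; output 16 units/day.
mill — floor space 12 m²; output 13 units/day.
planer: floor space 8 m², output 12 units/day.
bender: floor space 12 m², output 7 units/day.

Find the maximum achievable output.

Allowing fractional choices, the relaxed optimum would be about 49.0, but machines are indivisible.
borer + lathe + shear: floor space 5 + 12 + 7 = 24 ≤ 26, output 12 + 18 + 16 = 46.
borer + lathe + planer: floor space 5 + 12 + 8 = 25 ≤ 26, output 12 + 18 + 12 = 42.
borer + shear + mill: floor space 5 + 7 + 12 = 24 ≤ 26, output 12 + 16 + 13 = 41.
Best is borer, lathe, and shear with total output 46.

46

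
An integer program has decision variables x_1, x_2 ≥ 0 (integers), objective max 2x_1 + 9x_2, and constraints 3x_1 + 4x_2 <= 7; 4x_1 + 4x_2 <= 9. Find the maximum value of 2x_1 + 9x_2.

11

The continuous relaxation peaks at (0, 1.75) with value 15.75; rounding to a feasible lattice point costs some objective.
(x_1,x_2)=(1,1): 3·1+4·1=7≤7, 4·1+4·1=8≤9, objective 11.
(x_1,x_2)=(0,1): 3·0+4·1=4≤7, 4·0+4·1=4≤9, objective 9.
(x_1,x_2)=(2,0): 3·2+4·0=6≤7, 4·2+4·0=8≤9, objective 4.
The best lattice point is (1,1), giving 11.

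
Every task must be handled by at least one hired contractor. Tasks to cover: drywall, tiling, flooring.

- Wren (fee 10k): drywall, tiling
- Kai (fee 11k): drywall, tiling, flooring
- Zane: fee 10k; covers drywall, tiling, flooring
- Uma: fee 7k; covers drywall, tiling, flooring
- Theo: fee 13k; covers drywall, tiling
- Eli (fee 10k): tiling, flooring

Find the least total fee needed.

7

Uma alone covers drywall, tiling, flooring — every task.
Total fee: 7.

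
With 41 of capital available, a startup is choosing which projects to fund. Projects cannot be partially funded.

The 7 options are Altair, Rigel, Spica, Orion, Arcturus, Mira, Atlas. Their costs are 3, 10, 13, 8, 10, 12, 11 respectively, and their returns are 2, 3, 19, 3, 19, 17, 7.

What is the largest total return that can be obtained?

57

Take Altair, Spica, Arcturus, and Mira: cost 3 + 13 + 10 + 12 = 38 ≤ 41, return 2 + 19 + 19 + 17 = 57.
No other feasible combination does better.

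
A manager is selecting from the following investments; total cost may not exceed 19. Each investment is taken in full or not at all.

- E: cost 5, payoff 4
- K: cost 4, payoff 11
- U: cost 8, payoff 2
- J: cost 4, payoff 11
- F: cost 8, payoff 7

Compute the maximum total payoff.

This is a 0-1 knapsack instance.
Allowing fractional choices, the relaxed optimum would be about 31.4, but investments are indivisible.
E + K + J: cost 5 + 4 + 4 = 13 ≤ 19, payoff 4 + 11 + 11 = 26.
K + J + F: cost 4 + 4 + 8 = 16 ≤ 19, payoff 11 + 11 + 7 = 29.
K + U + J: cost 4 + 8 + 4 = 16 ≤ 19, payoff 11 + 2 + 11 = 24.
Best is K, J, and F with total payoff 29.

29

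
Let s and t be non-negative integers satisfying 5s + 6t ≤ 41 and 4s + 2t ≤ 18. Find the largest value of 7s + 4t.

34

(s,t)=(2,5) is feasible, giving 34.
(s,t)=(1,6) is feasible, giving 31.
(s,t)=(2,4) is feasible, giving 30.
No feasible integer point exceeds 34.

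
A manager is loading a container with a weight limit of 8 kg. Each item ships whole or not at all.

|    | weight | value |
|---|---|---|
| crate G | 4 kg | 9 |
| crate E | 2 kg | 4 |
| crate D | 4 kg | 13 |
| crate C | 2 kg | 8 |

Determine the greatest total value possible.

crate G + crate D: weight 4 + 4 = 8 ≤ 8, value 9 + 13 = 22.
crate D + crate C: weight 4 + 2 = 6 ≤ 8, value 13 + 8 = 21.
crate E + crate D + crate C: weight 2 + 4 + 2 = 8 ≤ 8, value 4 + 13 + 8 = 25.
Best is crate E, crate D, and crate C with total value 25.

25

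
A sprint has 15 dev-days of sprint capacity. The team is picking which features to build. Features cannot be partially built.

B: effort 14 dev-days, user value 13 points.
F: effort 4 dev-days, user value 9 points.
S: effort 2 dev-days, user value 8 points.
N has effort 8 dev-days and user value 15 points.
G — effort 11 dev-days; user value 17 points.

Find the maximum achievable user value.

Allowing fractional choices, the relaxed optimum would be about 33.5, but features are indivisible.
F + S + N: effort 4 + 2 + 8 = 14 ≤ 15, user value 9 + 8 + 15 = 32.
S + G: effort 2 + 11 = 13 ≤ 15, user value 8 + 17 = 25.
F + G: effort 4 + 11 = 15 ≤ 15, user value 9 + 17 = 26.
Best is F, S, and N with total user value 32.

32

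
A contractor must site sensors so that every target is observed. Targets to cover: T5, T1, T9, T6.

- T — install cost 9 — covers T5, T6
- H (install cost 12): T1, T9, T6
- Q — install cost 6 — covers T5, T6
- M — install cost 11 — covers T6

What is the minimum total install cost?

Choose H and Q: together they cover T5, T1, T9, T6 — every target.
Total install cost: 12 + 6 = 18.
No cover costs less than 18.

18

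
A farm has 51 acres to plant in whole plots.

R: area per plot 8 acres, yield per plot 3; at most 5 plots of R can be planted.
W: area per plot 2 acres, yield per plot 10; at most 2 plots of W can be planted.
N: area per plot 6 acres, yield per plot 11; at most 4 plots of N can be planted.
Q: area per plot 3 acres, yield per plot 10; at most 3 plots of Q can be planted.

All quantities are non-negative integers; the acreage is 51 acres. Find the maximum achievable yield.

This is a bounded integer knapsack.
W has the best ratio (10/2); taking only W gives at most 2×10 = 20 (stopped by the supply cap of 2).
Mixing does better — 1×R, 2×W, 4×N, and 3×Q: area 45 ≤ 51, yield 1·3 + 2·10 + 4·11 + 3·10 = 97.

97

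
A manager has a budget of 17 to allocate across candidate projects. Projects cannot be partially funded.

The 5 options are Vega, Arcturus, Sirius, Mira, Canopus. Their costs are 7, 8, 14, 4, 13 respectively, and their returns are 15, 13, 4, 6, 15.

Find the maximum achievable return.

This is a 0-1 knapsack instance.
Take Vega and Arcturus: cost 7 + 8 = 15 ≤ 17, return 15 + 13 = 28.
No other feasible combination does better.

28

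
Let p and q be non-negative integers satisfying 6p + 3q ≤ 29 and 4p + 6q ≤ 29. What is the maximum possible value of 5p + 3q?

23

(p,q)=(4,1) is feasible, giving 23.
(p,q)=(3,2) is feasible, giving 21.
(p,q)=(4,0) is feasible, giving 20.
No feasible integer point exceeds 23.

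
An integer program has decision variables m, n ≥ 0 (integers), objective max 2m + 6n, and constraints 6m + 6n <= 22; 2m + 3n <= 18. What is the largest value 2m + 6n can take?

18

Relaxing integrality, the LP optimum is 22.00 at (m,n) = (0, 3.67), which is not an integer point.
(m,n)=(0,3) is feasible, giving 18.
(m,n)=(1,2) is feasible, giving 14.
No feasible integer point exceeds 18.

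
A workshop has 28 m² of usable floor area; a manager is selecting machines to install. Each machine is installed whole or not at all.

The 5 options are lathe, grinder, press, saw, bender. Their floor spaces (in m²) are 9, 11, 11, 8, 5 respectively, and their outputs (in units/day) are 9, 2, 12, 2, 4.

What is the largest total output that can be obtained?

25

lathe + press + bender: floor space 9 + 11 + 5 = 25 ≤ 28, output 9 + 12 + 4 = 25.
lathe + press + saw: floor space 9 + 11 + 8 = 28 ≤ 28, output 9 + 12 + 2 = 23.
Best is lathe, press, and bender with total output 25.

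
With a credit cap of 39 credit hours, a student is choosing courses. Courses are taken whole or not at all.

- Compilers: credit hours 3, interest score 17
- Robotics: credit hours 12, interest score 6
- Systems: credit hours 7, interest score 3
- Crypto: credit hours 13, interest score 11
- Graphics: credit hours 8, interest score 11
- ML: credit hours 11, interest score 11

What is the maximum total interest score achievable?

50

Allowing fractional choices, the relaxed optimum would be about 52.0, but courses are indivisible.
Compilers + Robotics + Graphics + ML: credit hours 3 + 12 + 8 + 11 = 34 ≤ 39, interest score 17 + 6 + 11 + 11 = 45.
Compilers + Robotics + Crypto + Graphics: credit hours 3 + 12 + 13 + 8 = 36 ≤ 39, interest score 17 + 6 + 11 + 11 = 45.
Compilers + Crypto + Graphics + ML: credit hours 3 + 13 + 8 + 11 = 35 ≤ 39, interest score 17 + 11 + 11 + 11 = 50.
Best is Compilers, Crypto, Graphics, and ML with total interest score 50.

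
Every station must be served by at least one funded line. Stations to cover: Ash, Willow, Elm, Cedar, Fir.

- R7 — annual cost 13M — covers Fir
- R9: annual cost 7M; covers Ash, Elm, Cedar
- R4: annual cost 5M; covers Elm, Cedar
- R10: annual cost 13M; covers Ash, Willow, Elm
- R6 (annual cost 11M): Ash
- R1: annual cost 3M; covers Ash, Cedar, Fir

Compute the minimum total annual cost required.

16

The greedy cost-per-new-station heuristic would pick R1, R4, and R10 for 21, but a cheaper cover exists.
Choose R10 and R1: together they cover Ash, Willow, Elm, Cedar, Fir — every station.
Total annual cost: 13 + 3 = 16.
No cover costs less than 16.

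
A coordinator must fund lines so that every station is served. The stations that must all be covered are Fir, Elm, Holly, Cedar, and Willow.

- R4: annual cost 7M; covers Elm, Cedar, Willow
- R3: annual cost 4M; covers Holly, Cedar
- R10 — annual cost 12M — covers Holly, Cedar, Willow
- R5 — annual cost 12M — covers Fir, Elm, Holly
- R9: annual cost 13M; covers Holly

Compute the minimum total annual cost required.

19

The greedy cost-per-new-station heuristic would pick R3, R4, and R5 for 23, but a cheaper cover exists.
Choose R4 and R5: together they cover Fir, Elm, Holly, Cedar, Willow — every station.
Total annual cost: 7 + 12 = 19.
No cover costs less than 19.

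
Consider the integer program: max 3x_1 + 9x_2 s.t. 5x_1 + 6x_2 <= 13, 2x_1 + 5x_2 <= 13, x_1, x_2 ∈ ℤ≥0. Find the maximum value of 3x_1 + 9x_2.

18

The continuous relaxation peaks at (0, 2.17) with value 19.50; rounding to a feasible lattice point costs some objective.
(x_1,x_2)=(0,2): 5·0+6·2=12≤13, 2·0+5·2=10≤13, objective 18.
(x_1,x_2)=(1,1): 5·1+6·1=11≤13, 2·1+5·1=7≤13, objective 12.
(x_1,x_2)=(0,1): 5·0+6·1=6≤13, 2·0+5·1=5≤13, objective 9.
Maximum is 18 at (x_1,x_2)=(0,2).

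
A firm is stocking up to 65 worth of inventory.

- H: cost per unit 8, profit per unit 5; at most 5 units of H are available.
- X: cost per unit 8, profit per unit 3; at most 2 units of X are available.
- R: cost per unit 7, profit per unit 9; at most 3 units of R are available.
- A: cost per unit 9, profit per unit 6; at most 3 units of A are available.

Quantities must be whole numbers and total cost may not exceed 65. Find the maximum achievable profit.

Take 2×H, 3×R, and 3×A: cost 64 ≤ 65, profit 2·5 + 3·9 + 3·6 = 55.
R has the best ratio (9/7) and is taken to its limit of 3; remaining capacity is filled optimally with the others.

55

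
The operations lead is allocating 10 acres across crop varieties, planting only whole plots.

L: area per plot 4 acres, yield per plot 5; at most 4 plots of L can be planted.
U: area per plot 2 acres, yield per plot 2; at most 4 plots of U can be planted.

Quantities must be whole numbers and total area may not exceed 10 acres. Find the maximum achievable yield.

This is a bounded integer knapsack.
1×L and 3×U: area 10 ≤ 10, yield 1·5 + 3·2 = 11.
2×L and 1×U: area 10 ≤ 10, yield 2·5 + 1·2 = 12.
Best is 12.

12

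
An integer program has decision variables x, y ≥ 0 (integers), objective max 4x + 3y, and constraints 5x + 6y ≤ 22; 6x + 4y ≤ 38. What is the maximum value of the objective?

Relaxing integrality, the LP optimum is 17.60 at (x,y) = (4.4, 0), which is not an integer point.
(x,y)=(4,0): 5·4+6·0=20≤22, 6·4+4·0=24≤38, objective 16.
(x,y)=(3,1): 5·3+6·1=21≤22, 6·3+4·1=22≤38, objective 15.
Maximum is 16 at (x,y)=(4,0).

16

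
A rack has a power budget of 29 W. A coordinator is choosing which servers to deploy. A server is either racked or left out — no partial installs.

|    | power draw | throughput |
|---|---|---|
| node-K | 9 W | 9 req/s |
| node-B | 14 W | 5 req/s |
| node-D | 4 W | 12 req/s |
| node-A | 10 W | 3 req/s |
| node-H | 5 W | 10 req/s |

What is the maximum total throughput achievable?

34

Treat it as a binary knapsack problem.
node-K + node-D + node-H: power draw 9 + 4 + 5 = 18 ≤ 29, throughput 9 + 12 + 10 = 31.
node-K + node-D + node-A + node-H: power draw 9 + 4 + 10 + 5 = 28 ≤ 29, throughput 9 + 12 + 3 + 10 = 34.
node-B + node-D + node-H: power draw 14 + 4 + 5 = 23 ≤ 29, throughput 5 + 12 + 10 = 27.
Best is node-K, node-D, node-A, and node-H with total throughput 34.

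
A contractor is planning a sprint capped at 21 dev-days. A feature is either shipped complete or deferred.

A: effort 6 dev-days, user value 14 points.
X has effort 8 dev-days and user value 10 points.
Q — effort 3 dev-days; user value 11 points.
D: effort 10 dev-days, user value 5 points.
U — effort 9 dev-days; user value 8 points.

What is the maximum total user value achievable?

This is a 0-1 knapsack instance.
A + Q + U: effort 6 + 3 + 9 = 18 ≤ 21, user value 14 + 11 + 8 = 33.
A + Q + D: effort 6 + 3 + 10 = 19 ≤ 21, user value 14 + 11 + 5 = 30.
A + X + Q: effort 6 + 8 + 3 = 17 ≤ 21, user value 14 + 10 + 11 = 35.
Best is A, X, and Q with total user value 35.

35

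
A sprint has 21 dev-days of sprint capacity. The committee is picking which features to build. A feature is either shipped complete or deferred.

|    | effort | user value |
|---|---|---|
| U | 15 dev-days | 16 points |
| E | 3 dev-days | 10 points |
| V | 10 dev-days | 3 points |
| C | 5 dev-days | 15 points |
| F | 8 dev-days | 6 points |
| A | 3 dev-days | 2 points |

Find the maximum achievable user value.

33

U + C: effort 15 + 5 = 20 ≤ 21, user value 16 + 15 = 31.
E + C + F: effort 3 + 5 + 8 = 16 ≤ 21, user value 10 + 15 + 6 = 31.
E + C + F + A: effort 3 + 5 + 8 + 3 = 19 ≤ 21, user value 10 + 15 + 6 + 2 = 33.
Best is E, C, F, and A with total user value 33.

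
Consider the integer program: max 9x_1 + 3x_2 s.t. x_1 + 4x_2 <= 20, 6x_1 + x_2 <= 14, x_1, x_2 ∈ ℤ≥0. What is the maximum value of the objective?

24

(x_1,x_2)=(2,2): 1·2+4·2=10≤20, 6·2+1·2=14≤14, objective 24.
(x_1,x_2)=(2,1): 1·2+4·1=6≤20, 6·2+1·1=13≤14, objective 21.
Maximum is 24 at (x_1,x_2)=(2,2).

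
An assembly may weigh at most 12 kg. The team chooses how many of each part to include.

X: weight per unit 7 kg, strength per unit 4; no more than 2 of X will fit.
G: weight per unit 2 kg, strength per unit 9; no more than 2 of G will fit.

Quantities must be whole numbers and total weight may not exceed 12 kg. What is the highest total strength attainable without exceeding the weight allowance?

22

2×G: weight 4 ≤ 12, strength 2·9 = 18.
1×X and 2×G: weight 11 ≤ 12, strength 1·4 + 2·9 = 22.
Best is 22.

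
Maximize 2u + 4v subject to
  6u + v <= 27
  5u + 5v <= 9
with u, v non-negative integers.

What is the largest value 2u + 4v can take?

4

The continuous relaxation peaks at (0, 1.8) with value 7.20; rounding to a feasible lattice point costs some objective.
(u,v)=(0,1): 6·0+1·1=1≤27, 5·0+5·1=5≤9, objective 4.
(u,v)=(1,0): 6·1+1·0=6≤27, 5·1+5·0=5≤9, objective 2.
Maximum is 4 at (u,v)=(0,1).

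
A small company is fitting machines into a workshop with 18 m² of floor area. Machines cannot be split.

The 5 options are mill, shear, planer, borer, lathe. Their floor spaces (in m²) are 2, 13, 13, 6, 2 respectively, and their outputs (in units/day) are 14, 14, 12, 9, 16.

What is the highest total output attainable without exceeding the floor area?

Allowing fractional choices, the relaxed optimum would be about 47.6, but machines are indivisible.
mill + shear + lathe: floor space 2 + 13 + 2 = 17 ≤ 18, output 14 + 14 + 16 = 44.
mill + planer + lathe: floor space 2 + 13 + 2 = 17 ≤ 18, output 14 + 12 + 16 = 42.
Best is mill, shear, and lathe with total output 44.

44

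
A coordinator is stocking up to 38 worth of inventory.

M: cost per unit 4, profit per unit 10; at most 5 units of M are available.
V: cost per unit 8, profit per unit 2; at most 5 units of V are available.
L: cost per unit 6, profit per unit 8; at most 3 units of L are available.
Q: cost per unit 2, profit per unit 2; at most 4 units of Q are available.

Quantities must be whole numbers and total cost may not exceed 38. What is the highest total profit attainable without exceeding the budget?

74

M has the best ratio (10/4); taking only M gives at most 5×10 = 50 (stopped by the supply cap of 5).
Mixing does better — 5×M and 3×L: cost 38 ≤ 38, profit 5·10 + 3·8 = 74.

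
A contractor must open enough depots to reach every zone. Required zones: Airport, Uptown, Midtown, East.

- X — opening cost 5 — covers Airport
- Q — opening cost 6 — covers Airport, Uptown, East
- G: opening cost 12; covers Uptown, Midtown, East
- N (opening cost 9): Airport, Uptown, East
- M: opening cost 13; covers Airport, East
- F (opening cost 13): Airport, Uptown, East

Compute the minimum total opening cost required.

17

The greedy cost-per-new-zone heuristic would pick Q and G for 18, but a cheaper cover exists.
Choose X and G: together they cover Airport, Uptown, Midtown, East — every zone.
Total opening cost: 5 + 12 = 17.
No cover costs less than 17.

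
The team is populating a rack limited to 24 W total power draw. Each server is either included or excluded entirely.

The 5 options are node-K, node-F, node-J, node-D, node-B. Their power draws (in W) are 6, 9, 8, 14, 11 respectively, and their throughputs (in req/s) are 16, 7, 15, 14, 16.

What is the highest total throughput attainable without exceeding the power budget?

38

Take node-K, node-F, and node-J: power draw 6 + 9 + 8 = 23 ≤ 24, throughput 16 + 7 + 15 = 38.
No other feasible combination does better.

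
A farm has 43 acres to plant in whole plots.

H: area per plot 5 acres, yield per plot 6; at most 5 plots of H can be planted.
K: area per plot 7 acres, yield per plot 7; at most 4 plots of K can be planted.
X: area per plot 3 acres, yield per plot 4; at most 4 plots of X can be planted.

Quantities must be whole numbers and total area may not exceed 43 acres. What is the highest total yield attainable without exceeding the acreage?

This is a bounded integer knapsack.
2×H, 3×K, and 4×X: area 43 ≤ 43, yield 2·6 + 3·7 + 4·4 = 49.
4×H, 2×K, and 3×X: area 43 ≤ 43, yield 4·6 + 2·7 + 3·4 = 50.
Best is 50.

50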